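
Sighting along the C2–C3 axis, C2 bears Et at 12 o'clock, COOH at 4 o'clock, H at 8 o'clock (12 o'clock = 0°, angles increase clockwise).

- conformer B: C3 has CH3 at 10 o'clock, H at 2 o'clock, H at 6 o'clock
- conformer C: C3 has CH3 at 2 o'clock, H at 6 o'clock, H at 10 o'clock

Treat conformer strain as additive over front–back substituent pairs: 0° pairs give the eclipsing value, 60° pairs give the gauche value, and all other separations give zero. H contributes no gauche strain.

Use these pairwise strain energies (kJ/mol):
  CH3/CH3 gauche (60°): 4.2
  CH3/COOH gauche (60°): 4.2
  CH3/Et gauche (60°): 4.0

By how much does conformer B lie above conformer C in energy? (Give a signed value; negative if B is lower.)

B (staggered): Et(0°)/CH3(300°) gauche 4.0 → 4.0 kJ/mol.
C (staggered): Et(0°)/CH3(60°) gauche 4.0; COOH(120°)/CH3(60°) gauche 4.2 → 8.2 kJ/mol.
E(B) − E(C) = 4.0 − 8.2 = -4.2 kJ/mol.

-4.2 kJ/mol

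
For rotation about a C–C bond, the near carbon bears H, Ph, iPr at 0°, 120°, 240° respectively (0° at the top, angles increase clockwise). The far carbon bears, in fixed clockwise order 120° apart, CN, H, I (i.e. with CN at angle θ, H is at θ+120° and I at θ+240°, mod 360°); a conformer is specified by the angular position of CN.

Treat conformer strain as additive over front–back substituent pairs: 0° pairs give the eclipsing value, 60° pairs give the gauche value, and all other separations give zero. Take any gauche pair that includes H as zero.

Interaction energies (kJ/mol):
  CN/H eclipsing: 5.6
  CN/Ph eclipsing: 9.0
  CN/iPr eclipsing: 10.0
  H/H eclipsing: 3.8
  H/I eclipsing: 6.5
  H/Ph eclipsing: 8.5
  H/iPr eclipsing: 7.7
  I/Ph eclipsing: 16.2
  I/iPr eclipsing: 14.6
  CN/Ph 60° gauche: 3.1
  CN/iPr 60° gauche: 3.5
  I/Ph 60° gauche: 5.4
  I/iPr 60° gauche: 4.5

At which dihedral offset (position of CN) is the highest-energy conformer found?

CN at 0° (eclipsed): H(0°)/CN(0°) eclipsed 5.6; Ph(120°)/H(120°) eclipsed 8.5; iPr(240°)/I(240°) eclipsed 14.6 → 28.7 kJ/mol.
CN at 60° (staggered): Ph(120°)/CN(60°) gauche 3.1; iPr(240°)/I(300°) gauche 4.5 → 7.6 kJ/mol.
CN at 120° (eclipsed): H(0°)/I(0°) eclipsed 6.5; Ph(120°)/CN(120°) eclipsed 9.0; iPr(240°)/H(240°) eclipsed 7.7 → 23.2 kJ/mol.
CN at 180° (staggered): Ph(120°)/CN(180°) gauche 3.1; Ph(120°)/I(60°) gauche 5.4; iPr(240°)/CN(180°) gauche 3.5 → 12.0 kJ/mol.
CN at 240° (eclipsed): H(0°)/H(0°) eclipsed 3.8; Ph(120°)/I(120°) eclipsed 16.2; iPr(240°)/CN(240°) eclipsed 10.0 → 30.0 kJ/mol.
CN at 300° (staggered): Ph(120°)/I(180°) gauche 5.4; iPr(240°)/CN(300°) gauche 3.5; iPr(240°)/I(180°) gauche 4.5 → 13.4 kJ/mol.
The maximum (30.0 kJ/mol) occurs with CN at 240°.

240°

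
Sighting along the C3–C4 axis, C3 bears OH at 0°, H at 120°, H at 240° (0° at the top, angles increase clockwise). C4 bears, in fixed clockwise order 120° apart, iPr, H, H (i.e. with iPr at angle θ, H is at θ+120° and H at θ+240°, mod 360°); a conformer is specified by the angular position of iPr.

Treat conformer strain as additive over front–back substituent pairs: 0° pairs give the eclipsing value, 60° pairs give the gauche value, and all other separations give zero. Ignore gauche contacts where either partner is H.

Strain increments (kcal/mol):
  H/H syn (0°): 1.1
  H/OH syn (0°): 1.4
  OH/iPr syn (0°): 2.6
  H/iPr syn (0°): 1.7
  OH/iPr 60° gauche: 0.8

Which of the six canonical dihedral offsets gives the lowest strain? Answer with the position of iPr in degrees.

iPr at 0° is eclipsed. OH at 0° is eclipsed with iPr at 0° (2.6); H at 120° is eclipsed with H at 120° (1.1); H at 240° is eclipsed with H at 240° (1.1). Total 4.8 kcal/mol.
iPr at 60° is staggered. OH at 0° is gauche with iPr at 60° (0.8). Total 0.8 kcal/mol.
iPr at 120° is eclipsed. OH at 0° is eclipsed with H at 0° (1.4); H at 120° is eclipsed with iPr at 120° (1.7); H at 240° is eclipsed with H at 240° (1.1). Total 4.2 kcal/mol.
iPr at 180° (staggered): no non-H gauche contacts → 0.0 kcal/mol.
iPr at 240° is eclipsed. OH at 0° is eclipsed with H at 0° (1.4); H at 120° is eclipsed with H at 120° (1.1); H at 240° is eclipsed with iPr at 240° (1.7). Total 4.2 kcal/mol.
iPr at 300° is staggered. OH at 0° is gauche with iPr at 300° (0.8). Total 0.8 kcal/mol.
The minimum (0.0 kcal/mol) occurs with iPr at 180°.

180°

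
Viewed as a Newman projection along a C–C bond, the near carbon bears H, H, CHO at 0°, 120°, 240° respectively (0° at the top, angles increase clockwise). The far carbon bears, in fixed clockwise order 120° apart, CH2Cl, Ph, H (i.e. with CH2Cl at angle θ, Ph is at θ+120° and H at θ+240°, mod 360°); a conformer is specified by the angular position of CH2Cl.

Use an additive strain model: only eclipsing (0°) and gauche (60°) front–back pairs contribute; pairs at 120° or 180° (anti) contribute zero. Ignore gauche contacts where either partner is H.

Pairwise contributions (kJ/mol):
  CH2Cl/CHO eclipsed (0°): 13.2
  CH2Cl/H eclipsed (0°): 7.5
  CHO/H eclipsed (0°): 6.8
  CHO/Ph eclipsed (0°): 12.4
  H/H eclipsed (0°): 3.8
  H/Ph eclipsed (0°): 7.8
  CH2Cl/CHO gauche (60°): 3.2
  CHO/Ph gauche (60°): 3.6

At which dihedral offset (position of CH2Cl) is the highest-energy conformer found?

240°

CH2Cl at 0° is eclipsed. H at 0° is eclipsed with CH2Cl at 0° (7.5); H at 120° is eclipsed with Ph at 120° (7.8); CHO at 240° is eclipsed with H at 240° (6.8). Total 22.1 kJ/mol.
CH2Cl at 60° is staggered. CHO at 240° is gauche with Ph at 180° (3.6). Total 3.6 kJ/mol.
CH2Cl at 120° is eclipsed. H at 0° is eclipsed with H at 0° (3.8); H at 120° is eclipsed with CH2Cl at 120° (7.5); CHO at 240° is eclipsed with Ph at 240° (12.4). Total 23.7 kJ/mol.
CH2Cl at 180° is staggered. CHO at 240° is gauche with CH2Cl at 180° (3.2); CHO at 240° is gauche with Ph at 300° (3.6). Total 6.8 kJ/mol.
CH2Cl at 240° is eclipsed. H at 0° is eclipsed with Ph at 0° (7.8); H at 120° is eclipsed with H at 120° (3.8); CHO at 240° is eclipsed with CH2Cl at 240° (13.2). Total 24.8 kJ/mol.
CH2Cl at 300° is staggered. CHO at 240° is gauche with CH2Cl at 300° (3.2). Total 3.2 kJ/mol.
The maximum (24.8 kJ/mol) occurs with CH2Cl at 240°.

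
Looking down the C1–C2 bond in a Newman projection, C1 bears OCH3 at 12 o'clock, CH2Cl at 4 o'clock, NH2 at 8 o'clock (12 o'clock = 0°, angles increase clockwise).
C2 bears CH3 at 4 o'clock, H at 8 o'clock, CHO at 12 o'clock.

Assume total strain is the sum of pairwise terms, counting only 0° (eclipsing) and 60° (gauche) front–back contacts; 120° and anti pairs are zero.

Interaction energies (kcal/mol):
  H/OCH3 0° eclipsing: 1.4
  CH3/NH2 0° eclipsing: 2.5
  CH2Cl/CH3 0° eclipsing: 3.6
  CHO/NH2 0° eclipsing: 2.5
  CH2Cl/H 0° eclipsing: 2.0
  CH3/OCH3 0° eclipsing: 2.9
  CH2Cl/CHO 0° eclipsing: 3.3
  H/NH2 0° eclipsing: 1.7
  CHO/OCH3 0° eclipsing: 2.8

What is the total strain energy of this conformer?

8.1 kcal/mol

This conformer is eclipsed. OCH3 at 0° is eclipsed with CHO at 0° (2.8); CH2Cl at 120° is eclipsed with CH3 at 120° (3.6); NH2 at 240° is eclipsed with H at 240° (1.7). Total 8.1 kcal/mol.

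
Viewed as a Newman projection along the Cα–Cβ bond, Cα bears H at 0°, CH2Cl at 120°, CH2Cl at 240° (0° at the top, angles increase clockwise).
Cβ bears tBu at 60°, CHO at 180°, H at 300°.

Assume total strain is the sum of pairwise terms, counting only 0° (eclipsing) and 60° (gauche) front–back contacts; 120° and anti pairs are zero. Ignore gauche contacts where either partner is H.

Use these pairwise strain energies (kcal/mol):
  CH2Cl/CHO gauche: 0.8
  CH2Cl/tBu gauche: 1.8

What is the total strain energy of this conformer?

This conformer (staggered): CH2Cl–tBu gauche, CH2Cl–CHO gauche, CH2Cl–CHO gauche; 1.8 + 0.8 + 0.8 = 3.4 kcal/mol.

3.4 kcal/mol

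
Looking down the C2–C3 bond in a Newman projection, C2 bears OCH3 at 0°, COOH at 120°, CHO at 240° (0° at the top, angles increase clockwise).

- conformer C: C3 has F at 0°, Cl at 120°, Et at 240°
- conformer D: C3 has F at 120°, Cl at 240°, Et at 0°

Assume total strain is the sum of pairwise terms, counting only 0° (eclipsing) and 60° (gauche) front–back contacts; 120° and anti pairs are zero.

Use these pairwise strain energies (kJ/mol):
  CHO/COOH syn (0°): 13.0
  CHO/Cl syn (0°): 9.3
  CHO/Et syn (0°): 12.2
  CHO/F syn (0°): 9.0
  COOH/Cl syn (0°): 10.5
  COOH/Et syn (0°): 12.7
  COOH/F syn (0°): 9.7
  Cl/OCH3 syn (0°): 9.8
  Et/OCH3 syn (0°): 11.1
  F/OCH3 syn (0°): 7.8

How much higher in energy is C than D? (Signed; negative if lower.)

C (eclipsed): OCH3(0°)/F(0°) eclipsed 7.8; COOH(120°)/Cl(120°) eclipsed 10.5; CHO(240°)/Et(240°) eclipsed 12.2 → 30.5 kJ/mol.
D (eclipsed): OCH3(0°)/Et(0°) eclipsed 11.1; COOH(120°)/F(120°) eclipsed 9.7; CHO(240°)/Cl(240°) eclipsed 9.3 → 30.1 kJ/mol.
E(C) − E(D) = 30.5 − 30.1 = +0.4 kJ/mol.

+0.4 kJ/mol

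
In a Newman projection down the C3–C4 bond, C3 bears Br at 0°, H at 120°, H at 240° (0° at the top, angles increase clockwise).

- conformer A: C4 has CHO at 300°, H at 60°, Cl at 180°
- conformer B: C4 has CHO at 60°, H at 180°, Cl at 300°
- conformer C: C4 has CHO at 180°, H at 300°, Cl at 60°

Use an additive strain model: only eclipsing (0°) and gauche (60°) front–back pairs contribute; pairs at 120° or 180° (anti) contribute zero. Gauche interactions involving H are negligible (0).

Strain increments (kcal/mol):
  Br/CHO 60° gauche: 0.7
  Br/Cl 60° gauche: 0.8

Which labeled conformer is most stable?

A (staggered): Br(0°)/CHO(300°) gauche 0.7 → 0.7 kcal/mol.
B (staggered): Br(0°)/CHO(60°) gauche 0.7; Br(0°)/Cl(300°) gauche 0.8 → 1.5 kcal/mol.
C (staggered): Br(0°)/Cl(60°) gauche 0.8 → 0.8 kcal/mol.
A has the lowest total (0.7 kcal/mol).

A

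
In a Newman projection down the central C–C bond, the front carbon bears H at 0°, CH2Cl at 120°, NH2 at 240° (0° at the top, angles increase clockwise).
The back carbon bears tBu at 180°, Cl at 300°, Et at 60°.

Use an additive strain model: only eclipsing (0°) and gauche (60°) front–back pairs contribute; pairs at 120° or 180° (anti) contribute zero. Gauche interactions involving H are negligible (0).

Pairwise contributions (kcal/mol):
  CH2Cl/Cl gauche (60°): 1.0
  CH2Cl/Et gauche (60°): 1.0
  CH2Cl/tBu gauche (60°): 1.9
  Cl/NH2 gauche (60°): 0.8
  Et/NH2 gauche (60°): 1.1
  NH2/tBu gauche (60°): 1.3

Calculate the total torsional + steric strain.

5.0 kcal/mol

This conformer is staggered. CH2Cl at 120° is gauche with tBu at 180° (1.9); CH2Cl at 120° is gauche with Et at 60° (1.0); NH2 at 240° is gauche with tBu at 180° (1.3); NH2 at 240° is gauche with Cl at 300° (0.8). Total 5.0 kcal/mol.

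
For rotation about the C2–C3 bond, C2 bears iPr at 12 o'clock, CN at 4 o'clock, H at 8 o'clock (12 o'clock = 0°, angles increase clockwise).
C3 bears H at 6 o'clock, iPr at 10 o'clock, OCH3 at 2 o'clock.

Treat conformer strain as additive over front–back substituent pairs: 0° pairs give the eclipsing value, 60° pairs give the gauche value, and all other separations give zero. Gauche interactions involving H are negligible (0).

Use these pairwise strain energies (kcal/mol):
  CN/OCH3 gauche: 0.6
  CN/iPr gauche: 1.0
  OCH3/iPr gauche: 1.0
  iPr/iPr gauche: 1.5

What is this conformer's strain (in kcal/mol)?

3.1 kcal/mol

This conformer is staggered. iPr at 0° is gauche with iPr at 300° (1.5); iPr at 0° is gauche with OCH3 at 60° (1.0); CN at 120° is gauche with OCH3 at 60° (0.6). Total 3.1 kcal/mol.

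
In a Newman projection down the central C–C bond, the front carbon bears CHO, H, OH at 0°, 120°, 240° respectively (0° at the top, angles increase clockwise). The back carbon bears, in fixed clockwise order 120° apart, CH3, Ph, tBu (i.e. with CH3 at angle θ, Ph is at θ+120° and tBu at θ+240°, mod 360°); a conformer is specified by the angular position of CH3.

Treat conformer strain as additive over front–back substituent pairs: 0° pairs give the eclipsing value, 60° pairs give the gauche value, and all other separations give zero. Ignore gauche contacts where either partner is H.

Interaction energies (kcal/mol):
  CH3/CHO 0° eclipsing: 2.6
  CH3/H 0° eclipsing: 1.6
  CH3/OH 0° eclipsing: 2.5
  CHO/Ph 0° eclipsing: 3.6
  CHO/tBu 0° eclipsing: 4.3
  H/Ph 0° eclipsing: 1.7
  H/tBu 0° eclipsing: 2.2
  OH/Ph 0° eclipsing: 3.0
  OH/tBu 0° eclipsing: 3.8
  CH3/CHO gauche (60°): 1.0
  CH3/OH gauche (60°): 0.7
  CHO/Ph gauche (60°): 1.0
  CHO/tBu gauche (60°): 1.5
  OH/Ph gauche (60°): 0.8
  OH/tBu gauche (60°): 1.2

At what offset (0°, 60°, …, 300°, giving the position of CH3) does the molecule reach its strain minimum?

CH3 at 0° is eclipsed. CHO at 0° is eclipsed with CH3 at 0° (2.6); H at 120° is eclipsed with Ph at 120° (1.7); OH at 240° is eclipsed with tBu at 240° (3.8). Total 8.1 kcal/mol.
CH3 at 60° is staggered. CHO at 0° is gauche with CH3 at 60° (1.0); CHO at 0° is gauche with tBu at 300° (1.5); OH at 240° is gauche with Ph at 180° (0.8); OH at 240° is gauche with tBu at 300° (1.2). Total 4.5 kcal/mol.
CH3 at 120° is eclipsed. CHO at 0° is eclipsed with tBu at 0° (4.3); H at 120° is eclipsed with CH3 at 120° (1.6); OH at 240° is eclipsed with Ph at 240° (3.0). Total 8.9 kcal/mol.
CH3 at 180° is staggered. CHO at 0° is gauche with Ph at 300° (1.0); CHO at 0° is gauche with tBu at 60° (1.5); OH at 240° is gauche with CH3 at 180° (0.7); OH at 240° is gauche with Ph at 300° (0.8). Total 4.0 kcal/mol.
CH3 at 240° is eclipsed. CHO at 0° is eclipsed with Ph at 0° (3.6); H at 120° is eclipsed with tBu at 120° (2.2); OH at 240° is eclipsed with CH3 at 240° (2.5). Total 8.3 kcal/mol.
CH3 at 300° is staggered. CHO at 0° is gauche with CH3 at 300° (1.0); CHO at 0° is gauche with Ph at 60° (1.0); OH at 240° is gauche with CH3 at 300° (0.7); OH at 240° is gauche with tBu at 180° (1.2). Total 3.9 kcal/mol.
The minimum (3.9 kcal/mol) occurs with CH3 at 300°.

300°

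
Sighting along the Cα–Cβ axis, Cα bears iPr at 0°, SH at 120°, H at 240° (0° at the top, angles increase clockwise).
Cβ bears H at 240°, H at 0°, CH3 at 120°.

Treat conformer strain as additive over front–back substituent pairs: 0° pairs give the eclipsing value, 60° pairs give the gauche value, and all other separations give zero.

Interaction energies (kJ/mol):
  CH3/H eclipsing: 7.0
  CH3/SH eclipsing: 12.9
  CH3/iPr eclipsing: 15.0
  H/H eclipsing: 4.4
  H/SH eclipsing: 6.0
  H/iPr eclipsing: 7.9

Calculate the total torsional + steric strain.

25.2 kJ/mol

This conformer is eclipsed. iPr at 0° is eclipsed with H at 0° (7.9); SH at 120° is eclipsed with CH3 at 120° (12.9); H at 240° is eclipsed with H at 240° (4.4). Total 25.2 kJ/mol.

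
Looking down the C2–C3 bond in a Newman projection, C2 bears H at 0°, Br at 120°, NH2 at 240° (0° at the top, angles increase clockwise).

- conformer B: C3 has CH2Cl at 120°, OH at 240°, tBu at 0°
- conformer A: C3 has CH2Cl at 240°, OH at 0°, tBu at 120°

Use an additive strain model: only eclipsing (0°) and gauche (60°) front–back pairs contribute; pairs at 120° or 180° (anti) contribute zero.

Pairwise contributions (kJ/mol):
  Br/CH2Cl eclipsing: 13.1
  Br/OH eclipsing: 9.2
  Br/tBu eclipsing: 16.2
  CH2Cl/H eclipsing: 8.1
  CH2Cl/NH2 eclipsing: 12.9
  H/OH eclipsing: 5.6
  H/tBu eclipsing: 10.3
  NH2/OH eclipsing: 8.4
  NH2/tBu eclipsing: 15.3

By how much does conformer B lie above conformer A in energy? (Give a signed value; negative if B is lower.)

B (eclipsed): H(0°)/tBu(0°) eclipsed 10.3; Br(120°)/CH2Cl(120°) eclipsed 13.1; NH2(240°)/OH(240°) eclipsed 8.4 → 31.8 kJ/mol.
A (eclipsed): H(0°)/OH(0°) eclipsed 5.6; Br(120°)/tBu(120°) eclipsed 16.2; NH2(240°)/CH2Cl(240°) eclipsed 12.9 → 34.7 kJ/mol.
E(B) − E(A) = 31.8 − 34.7 = -2.9 kJ/mol.

-2.9 kJ/mol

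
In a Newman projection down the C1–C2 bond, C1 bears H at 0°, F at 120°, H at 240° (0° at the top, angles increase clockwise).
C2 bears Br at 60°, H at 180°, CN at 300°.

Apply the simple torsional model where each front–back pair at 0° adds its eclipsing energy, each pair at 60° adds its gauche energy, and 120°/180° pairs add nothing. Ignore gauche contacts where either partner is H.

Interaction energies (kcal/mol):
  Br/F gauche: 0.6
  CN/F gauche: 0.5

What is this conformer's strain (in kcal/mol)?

0.6 kcal/mol

This conformer (staggered): F–Br gauche; 0.6 = 0.6 kcal/mol.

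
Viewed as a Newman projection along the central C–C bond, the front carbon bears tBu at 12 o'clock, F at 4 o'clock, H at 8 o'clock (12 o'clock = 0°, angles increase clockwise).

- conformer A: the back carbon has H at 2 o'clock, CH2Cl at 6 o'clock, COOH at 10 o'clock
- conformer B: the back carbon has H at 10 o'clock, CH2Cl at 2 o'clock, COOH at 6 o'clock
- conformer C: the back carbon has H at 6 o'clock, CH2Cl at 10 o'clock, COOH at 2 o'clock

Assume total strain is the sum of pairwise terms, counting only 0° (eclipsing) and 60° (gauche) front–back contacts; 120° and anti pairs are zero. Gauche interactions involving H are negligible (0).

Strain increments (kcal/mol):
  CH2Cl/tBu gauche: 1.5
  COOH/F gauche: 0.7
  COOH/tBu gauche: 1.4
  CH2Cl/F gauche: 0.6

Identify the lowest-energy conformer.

A

A (staggered): tBu(0°)/COOH(300°) gauche 1.4; F(120°)/CH2Cl(180°) gauche 0.6 → 2.0 kcal/mol.
B (staggered): tBu(0°)/CH2Cl(60°) gauche 1.5; F(120°)/CH2Cl(60°) gauche 0.6; F(120°)/COOH(180°) gauche 0.7 → 2.8 kcal/mol.
C (staggered): tBu(0°)/CH2Cl(300°) gauche 1.5; tBu(0°)/COOH(60°) gauche 1.4; F(120°)/COOH(60°) gauche 0.7 → 3.6 kcal/mol.
A has the lowest total (2.0 kcal/mol).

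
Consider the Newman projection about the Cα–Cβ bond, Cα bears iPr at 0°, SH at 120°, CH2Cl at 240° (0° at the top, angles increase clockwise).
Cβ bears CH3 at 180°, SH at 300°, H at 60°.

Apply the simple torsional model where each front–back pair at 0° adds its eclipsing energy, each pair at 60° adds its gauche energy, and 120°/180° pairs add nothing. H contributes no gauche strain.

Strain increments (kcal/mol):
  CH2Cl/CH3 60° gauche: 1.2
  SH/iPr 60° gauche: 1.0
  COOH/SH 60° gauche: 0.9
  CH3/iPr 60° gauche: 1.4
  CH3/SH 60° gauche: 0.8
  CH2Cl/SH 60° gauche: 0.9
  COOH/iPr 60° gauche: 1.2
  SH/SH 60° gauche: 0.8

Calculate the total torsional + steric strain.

This conformer (staggered): iPr(0°)/SH(300°) gauche 1.0; SH(120°)/CH3(180°) gauche 0.8; CH2Cl(240°)/CH3(180°) gauche 1.2; CH2Cl(240°)/SH(300°) gauche 0.9 → 3.9 kcal/mol.

3.9 kcal/mol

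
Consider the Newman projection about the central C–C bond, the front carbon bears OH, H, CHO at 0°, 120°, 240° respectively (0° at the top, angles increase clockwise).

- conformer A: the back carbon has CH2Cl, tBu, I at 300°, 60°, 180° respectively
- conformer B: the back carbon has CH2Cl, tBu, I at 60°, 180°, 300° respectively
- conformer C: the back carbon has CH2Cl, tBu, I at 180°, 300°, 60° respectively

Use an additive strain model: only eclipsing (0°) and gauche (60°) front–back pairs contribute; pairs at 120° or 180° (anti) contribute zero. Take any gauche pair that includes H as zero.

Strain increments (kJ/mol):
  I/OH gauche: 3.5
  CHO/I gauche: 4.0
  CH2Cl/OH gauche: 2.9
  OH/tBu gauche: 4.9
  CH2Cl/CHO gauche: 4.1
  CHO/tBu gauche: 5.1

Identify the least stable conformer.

C

A (staggered): OH–CH2Cl gauche, OH–tBu gauche, CHO–CH2Cl gauche, CHO–I gauche; 2.9 + 4.9 + 4.1 + 4.0 = 15.9 kJ/mol.
B (staggered): OH–CH2Cl gauche, OH–I gauche, CHO–tBu gauche, CHO–I gauche; 2.9 + 3.5 + 5.1 + 4.0 = 15.5 kJ/mol.
C (staggered): OH–tBu gauche, OH–I gauche, CHO–CH2Cl gauche, CHO–tBu gauche; 4.9 + 3.5 + 4.1 + 5.1 = 17.6 kJ/mol.
C has the highest total (17.6 kJ/mol).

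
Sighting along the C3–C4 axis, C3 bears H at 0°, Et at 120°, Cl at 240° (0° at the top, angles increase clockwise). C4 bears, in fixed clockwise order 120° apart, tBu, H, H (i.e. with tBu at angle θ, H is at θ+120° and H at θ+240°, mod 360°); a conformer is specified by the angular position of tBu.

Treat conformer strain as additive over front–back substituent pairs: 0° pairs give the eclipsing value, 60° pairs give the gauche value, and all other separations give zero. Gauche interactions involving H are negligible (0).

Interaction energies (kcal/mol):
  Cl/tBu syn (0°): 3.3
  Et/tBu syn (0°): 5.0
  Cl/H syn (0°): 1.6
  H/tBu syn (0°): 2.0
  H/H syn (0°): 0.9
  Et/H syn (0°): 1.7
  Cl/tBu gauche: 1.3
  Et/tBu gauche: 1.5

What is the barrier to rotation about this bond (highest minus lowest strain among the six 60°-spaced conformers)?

6.2 kcal/mol

tBu at 0° is eclipsed. H at 0° is eclipsed with tBu at 0° (2.0); Et at 120° is eclipsed with H at 120° (1.7); Cl at 240° is eclipsed with H at 240° (1.6). Total 5.3 kcal/mol.
tBu at 60° is staggered. Et at 120° is gauche with tBu at 60° (1.5). Total 1.5 kcal/mol.
tBu at 120° is eclipsed. H at 0° is eclipsed with H at 0° (0.9); Et at 120° is eclipsed with tBu at 120° (5.0); Cl at 240° is eclipsed with H at 240° (1.6). Total 7.5 kcal/mol.
tBu at 180° is staggered. Et at 120° is gauche with tBu at 180° (1.5); Cl at 240° is gauche with tBu at 180° (1.3). Total 2.8 kcal/mol.
tBu at 240° is eclipsed. H at 0° is eclipsed with H at 0° (0.9); Et at 120° is eclipsed with H at 120° (1.7); Cl at 240° is eclipsed with tBu at 240° (3.3). Total 5.9 kcal/mol.
tBu at 300° is staggered. Cl at 240° is gauche with tBu at 300° (1.3). Total 1.3 kcal/mol.
Max at 120° (7.5 kcal/mol), min at 300° (1.3 kcal/mol); barrier = 6.2 kcal/mol.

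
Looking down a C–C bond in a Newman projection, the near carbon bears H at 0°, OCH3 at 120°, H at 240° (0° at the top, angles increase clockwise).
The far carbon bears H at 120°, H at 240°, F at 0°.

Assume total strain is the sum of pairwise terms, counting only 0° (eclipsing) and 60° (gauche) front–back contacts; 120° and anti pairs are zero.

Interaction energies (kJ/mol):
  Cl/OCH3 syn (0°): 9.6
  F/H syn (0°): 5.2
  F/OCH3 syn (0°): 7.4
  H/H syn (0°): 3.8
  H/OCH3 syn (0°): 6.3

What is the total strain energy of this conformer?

This conformer (eclipsed): H–F eclipsed, OCH3–H eclipsed, H–H eclipsed; 5.2 + 6.3 + 3.8 = 15.3 kJ/mol.

15.3 kJ/mol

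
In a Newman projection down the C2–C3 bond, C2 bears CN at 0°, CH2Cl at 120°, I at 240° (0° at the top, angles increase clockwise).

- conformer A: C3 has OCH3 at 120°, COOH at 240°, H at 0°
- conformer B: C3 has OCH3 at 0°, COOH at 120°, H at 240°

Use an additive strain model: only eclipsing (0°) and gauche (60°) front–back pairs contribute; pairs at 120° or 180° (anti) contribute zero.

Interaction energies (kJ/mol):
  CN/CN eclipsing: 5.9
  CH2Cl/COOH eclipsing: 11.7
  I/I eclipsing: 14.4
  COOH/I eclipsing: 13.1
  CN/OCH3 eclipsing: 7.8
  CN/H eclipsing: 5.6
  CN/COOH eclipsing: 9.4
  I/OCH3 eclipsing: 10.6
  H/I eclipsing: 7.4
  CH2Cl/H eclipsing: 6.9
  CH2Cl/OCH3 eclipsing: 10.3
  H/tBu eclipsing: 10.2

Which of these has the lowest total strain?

B

A (eclipsed): CN–H eclipsed, CH2Cl–OCH3 eclipsed, I–COOH eclipsed; 5.6 + 10.3 + 13.1 = 29.0 kJ/mol.
B (eclipsed): CN–OCH3 eclipsed, CH2Cl–COOH eclipsed, I–H eclipsed; 7.8 + 11.7 + 7.4 = 26.9 kJ/mol.
B has the lowest total (26.9 kJ/mol).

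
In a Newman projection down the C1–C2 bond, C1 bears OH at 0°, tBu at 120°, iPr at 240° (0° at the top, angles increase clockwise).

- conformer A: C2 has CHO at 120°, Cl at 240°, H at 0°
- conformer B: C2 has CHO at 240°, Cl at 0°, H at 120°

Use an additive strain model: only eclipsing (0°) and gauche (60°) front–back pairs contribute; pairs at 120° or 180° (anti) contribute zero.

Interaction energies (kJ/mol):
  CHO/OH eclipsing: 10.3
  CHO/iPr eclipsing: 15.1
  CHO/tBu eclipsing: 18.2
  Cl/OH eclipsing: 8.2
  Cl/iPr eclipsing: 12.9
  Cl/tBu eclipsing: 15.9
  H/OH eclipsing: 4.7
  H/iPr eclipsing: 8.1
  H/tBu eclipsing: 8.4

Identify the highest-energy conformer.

A

A (eclipsed): OH(0°)/H(0°) eclipsed 4.7; tBu(120°)/CHO(120°) eclipsed 18.2; iPr(240°)/Cl(240°) eclipsed 12.9 → 35.8 kJ/mol.
B (eclipsed): OH(0°)/Cl(0°) eclipsed 8.2; tBu(120°)/H(120°) eclipsed 8.4; iPr(240°)/CHO(240°) eclipsed 15.1 → 31.7 kJ/mol.
A has the highest total (35.8 kJ/mol).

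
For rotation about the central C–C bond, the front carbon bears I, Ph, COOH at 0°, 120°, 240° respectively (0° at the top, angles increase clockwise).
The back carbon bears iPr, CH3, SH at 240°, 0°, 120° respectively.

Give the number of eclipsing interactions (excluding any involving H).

Non-H eclipsing pairs: I(0°)/CH3(0°); Ph(120°)/SH(120°); COOH(240°)/iPr(240°) — 3 interactions.

3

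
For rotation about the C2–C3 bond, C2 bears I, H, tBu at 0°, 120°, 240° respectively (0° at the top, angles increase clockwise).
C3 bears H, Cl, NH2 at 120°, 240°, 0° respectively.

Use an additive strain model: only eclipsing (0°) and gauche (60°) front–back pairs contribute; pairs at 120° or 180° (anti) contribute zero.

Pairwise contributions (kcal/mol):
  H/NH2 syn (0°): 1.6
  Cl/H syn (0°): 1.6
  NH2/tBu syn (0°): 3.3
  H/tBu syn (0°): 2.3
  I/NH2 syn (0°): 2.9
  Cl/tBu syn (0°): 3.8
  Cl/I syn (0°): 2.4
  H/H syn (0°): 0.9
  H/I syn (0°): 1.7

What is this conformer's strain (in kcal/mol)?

This conformer (eclipsed): I–NH2 eclipsed, H–H eclipsed, tBu–Cl eclipsed; 2.9 + 0.9 + 3.8 = 7.6 kcal/mol.

7.6 kcal/mol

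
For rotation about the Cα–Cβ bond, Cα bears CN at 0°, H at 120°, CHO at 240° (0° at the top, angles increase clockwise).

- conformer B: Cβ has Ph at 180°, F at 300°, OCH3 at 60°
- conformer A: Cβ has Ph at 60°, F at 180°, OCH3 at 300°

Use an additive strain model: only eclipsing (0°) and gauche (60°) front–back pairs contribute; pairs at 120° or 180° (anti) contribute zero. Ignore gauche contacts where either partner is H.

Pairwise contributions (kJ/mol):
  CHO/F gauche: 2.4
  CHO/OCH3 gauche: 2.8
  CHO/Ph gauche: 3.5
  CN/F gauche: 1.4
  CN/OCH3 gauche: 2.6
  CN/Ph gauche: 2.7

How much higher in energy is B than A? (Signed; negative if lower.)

B (staggered): CN(0°)/F(300°) gauche 1.4; CN(0°)/OCH3(60°) gauche 2.6; CHO(240°)/Ph(180°) gauche 3.5; CHO(240°)/F(300°) gauche 2.4 → 9.9 kJ/mol.
A (staggered): CN(0°)/Ph(60°) gauche 2.7; CN(0°)/OCH3(300°) gauche 2.6; CHO(240°)/F(180°) gauche 2.4; CHO(240°)/OCH3(300°) gauche 2.8 → 10.5 kJ/mol.
E(B) − E(A) = 9.9 − 10.5 = -0.6 kJ/mol.

-0.6 kJ/mol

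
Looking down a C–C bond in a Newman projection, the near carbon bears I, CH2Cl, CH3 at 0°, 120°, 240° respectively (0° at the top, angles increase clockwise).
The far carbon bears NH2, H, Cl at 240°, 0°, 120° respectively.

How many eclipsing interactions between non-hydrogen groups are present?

2

Non-H eclipsing pairs: CH2Cl(120°)/Cl(120°); CH3(240°)/NH2(240°) — 2 interactions.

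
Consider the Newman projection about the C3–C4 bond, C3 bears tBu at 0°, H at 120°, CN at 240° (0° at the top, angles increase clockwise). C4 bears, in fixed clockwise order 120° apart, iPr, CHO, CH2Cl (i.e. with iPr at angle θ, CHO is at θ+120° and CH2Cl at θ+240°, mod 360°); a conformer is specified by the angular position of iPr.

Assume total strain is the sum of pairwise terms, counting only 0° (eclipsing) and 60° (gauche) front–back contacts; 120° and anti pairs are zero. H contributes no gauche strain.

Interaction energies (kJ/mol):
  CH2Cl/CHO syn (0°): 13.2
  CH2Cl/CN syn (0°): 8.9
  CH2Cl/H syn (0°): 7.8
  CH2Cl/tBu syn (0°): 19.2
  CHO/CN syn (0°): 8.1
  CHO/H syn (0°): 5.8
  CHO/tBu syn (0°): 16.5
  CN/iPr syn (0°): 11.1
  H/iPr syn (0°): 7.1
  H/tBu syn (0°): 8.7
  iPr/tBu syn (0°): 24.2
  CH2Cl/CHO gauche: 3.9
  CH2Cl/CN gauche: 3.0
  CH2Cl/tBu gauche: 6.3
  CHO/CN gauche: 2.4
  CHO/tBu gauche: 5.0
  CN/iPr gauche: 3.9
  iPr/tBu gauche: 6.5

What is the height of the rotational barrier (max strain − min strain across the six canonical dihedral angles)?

21.3 kJ/mol

iPr at 0° (eclipsed): tBu(0°)/iPr(0°) eclipsed 24.2; H(120°)/CHO(120°) eclipsed 5.8; CN(240°)/CH2Cl(240°) eclipsed 8.9 → 38.9 kJ/mol.
iPr at 60° (staggered): tBu(0°)/iPr(60°) gauche 6.5; tBu(0°)/CH2Cl(300°) gauche 6.3; CN(240°)/CHO(180°) gauche 2.4; CN(240°)/CH2Cl(300°) gauche 3.0 → 18.2 kJ/mol.
iPr at 120° (eclipsed): tBu(0°)/CH2Cl(0°) eclipsed 19.2; H(120°)/iPr(120°) eclipsed 7.1; CN(240°)/CHO(240°) eclipsed 8.1 → 34.4 kJ/mol.
iPr at 180° (staggered): tBu(0°)/CHO(300°) gauche 5.0; tBu(0°)/CH2Cl(60°) gauche 6.3; CN(240°)/iPr(180°) gauche 3.9; CN(240°)/CHO(300°) gauche 2.4 → 17.6 kJ/mol.
iPr at 240° (eclipsed): tBu(0°)/CHO(0°) eclipsed 16.5; H(120°)/CH2Cl(120°) eclipsed 7.8; CN(240°)/iPr(240°) eclipsed 11.1 → 35.4 kJ/mol.
iPr at 300° (staggered): tBu(0°)/iPr(300°) gauche 6.5; tBu(0°)/CHO(60°) gauche 5.0; CN(240°)/iPr(300°) gauche 3.9; CN(240°)/CH2Cl(180°) gauche 3.0 → 18.4 kJ/mol.
Max at 0° (38.9 kJ/mol), min at 180° (17.6 kJ/mol); barrier = 21.3 kJ/mol.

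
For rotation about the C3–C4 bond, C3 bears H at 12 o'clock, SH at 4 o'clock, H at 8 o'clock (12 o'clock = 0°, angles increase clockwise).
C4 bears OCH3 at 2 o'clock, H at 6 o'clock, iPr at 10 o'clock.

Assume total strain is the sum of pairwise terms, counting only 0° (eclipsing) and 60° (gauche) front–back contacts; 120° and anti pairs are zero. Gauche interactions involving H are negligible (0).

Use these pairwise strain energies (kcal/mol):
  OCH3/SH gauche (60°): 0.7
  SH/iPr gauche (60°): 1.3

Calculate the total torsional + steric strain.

0.7 kcal/mol

This conformer (staggered): SH–OCH3 gauche; 0.7 = 0.7 kcal/mol.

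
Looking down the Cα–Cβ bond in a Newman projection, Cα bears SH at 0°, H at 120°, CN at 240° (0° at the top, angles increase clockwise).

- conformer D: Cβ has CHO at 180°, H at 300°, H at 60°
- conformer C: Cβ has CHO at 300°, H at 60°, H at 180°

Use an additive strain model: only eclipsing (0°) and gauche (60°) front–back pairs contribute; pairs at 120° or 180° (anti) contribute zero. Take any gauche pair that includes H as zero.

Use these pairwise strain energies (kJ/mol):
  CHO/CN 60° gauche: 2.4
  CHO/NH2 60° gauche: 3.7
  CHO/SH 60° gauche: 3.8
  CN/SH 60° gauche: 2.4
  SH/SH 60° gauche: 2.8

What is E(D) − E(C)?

-3.8 kJ/mol

D (staggered): CN(240°)/CHO(180°) gauche 2.4 → 2.4 kJ/mol.
C (staggered): SH(0°)/CHO(300°) gauche 3.8; CN(240°)/CHO(300°) gauche 2.4 → 6.2 kJ/mol.
E(D) − E(C) = 2.4 − 6.2 = -3.8 kJ/mol.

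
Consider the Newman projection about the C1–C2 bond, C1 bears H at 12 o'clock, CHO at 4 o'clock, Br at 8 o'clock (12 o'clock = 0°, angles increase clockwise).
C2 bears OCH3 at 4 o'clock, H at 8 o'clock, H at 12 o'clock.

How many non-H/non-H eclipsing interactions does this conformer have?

1

Non-H eclipsing pairs: CHO(120°)/OCH3(120°) — 1 interaction.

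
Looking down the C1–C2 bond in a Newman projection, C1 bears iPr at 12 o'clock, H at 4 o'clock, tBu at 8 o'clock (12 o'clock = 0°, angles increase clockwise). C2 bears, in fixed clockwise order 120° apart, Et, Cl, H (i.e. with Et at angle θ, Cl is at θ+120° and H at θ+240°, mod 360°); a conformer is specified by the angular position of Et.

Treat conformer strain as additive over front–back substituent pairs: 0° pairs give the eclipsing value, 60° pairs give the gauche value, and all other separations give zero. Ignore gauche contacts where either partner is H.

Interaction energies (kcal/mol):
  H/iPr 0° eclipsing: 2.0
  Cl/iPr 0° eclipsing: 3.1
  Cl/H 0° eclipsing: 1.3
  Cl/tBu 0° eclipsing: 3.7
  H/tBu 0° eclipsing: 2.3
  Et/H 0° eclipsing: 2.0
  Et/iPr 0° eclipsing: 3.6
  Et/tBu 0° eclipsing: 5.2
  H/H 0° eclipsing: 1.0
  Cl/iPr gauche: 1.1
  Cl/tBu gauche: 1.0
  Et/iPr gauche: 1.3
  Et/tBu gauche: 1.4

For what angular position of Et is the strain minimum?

Et at 0° (eclipsed): iPr–Et eclipsed, H–Cl eclipsed, tBu–H eclipsed; 3.6 + 1.3 + 2.3 = 7.2 kcal/mol.
Et at 60° (staggered): iPr–Et gauche, tBu–Cl gauche; 1.3 + 1.0 = 2.3 kcal/mol.
Et at 120° (eclipsed): iPr–H eclipsed, H–Et eclipsed, tBu–Cl eclipsed; 2.0 + 2.0 + 3.7 = 7.7 kcal/mol.
Et at 180° (staggered): iPr–Cl gauche, tBu–Et gauche, tBu–Cl gauche; 1.1 + 1.4 + 1.0 = 3.5 kcal/mol.
Et at 240° (eclipsed): iPr–Cl eclipsed, H–H eclipsed, tBu–Et eclipsed; 3.1 + 1.0 + 5.2 = 9.3 kcal/mol.
Et at 300° (staggered): iPr–Et gauche, iPr–Cl gauche, tBu–Et gauche; 1.3 + 1.1 + 1.4 = 3.8 kcal/mol.
The minimum (2.3 kcal/mol) occurs with Et at 60°.

60°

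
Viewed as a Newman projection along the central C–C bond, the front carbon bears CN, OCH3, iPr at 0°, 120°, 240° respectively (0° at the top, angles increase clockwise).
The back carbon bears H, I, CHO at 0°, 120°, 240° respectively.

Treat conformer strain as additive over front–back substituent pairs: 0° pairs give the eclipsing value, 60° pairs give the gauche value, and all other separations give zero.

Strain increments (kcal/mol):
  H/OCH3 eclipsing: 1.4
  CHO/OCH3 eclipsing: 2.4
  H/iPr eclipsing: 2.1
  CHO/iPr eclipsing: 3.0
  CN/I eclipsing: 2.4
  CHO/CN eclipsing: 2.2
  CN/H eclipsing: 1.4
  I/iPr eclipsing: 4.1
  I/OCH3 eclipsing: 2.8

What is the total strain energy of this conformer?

7.2 kcal/mol

This conformer is eclipsed. CN at 0° is eclipsed with H at 0° (1.4); OCH3 at 120° is eclipsed with I at 120° (2.8); iPr at 240° is eclipsed with CHO at 240° (3.0). Total 7.2 kcal/mol.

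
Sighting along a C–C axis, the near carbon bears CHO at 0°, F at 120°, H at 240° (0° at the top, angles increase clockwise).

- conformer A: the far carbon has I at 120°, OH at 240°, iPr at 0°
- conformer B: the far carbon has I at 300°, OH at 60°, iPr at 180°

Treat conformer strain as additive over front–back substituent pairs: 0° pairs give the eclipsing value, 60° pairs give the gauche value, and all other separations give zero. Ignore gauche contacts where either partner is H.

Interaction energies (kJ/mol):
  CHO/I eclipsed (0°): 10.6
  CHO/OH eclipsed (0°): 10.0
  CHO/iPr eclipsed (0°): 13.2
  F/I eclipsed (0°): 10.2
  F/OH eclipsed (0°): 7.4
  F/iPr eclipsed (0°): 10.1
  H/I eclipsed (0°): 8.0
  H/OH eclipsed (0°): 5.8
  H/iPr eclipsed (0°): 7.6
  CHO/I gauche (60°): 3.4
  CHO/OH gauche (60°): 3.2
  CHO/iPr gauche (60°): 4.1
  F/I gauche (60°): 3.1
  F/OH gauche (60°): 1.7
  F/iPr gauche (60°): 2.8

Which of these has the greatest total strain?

A (eclipsed): CHO–iPr eclipsed, F–I eclipsed, H–OH eclipsed; 13.2 + 10.2 + 5.8 = 29.2 kJ/mol.
B (staggered): CHO–I gauche, CHO–OH gauche, F–OH gauche, F–iPr gauche; 3.4 + 3.2 + 1.7 + 2.8 = 11.1 kJ/mol.
A has the highest total (29.2 kJ/mol).

A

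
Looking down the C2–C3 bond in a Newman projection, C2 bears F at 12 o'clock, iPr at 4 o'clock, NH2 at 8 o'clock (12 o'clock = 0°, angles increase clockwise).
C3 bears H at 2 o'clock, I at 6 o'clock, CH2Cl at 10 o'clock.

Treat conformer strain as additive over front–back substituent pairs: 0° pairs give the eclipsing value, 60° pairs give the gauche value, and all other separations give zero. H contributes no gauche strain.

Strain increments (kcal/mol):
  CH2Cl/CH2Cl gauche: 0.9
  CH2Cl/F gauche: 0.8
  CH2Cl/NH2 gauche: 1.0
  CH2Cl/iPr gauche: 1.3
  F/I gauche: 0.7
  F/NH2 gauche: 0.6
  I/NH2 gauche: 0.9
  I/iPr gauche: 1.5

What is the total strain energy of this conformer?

This conformer is staggered. F at 0° is gauche with CH2Cl at 300° (0.8); iPr at 120° is gauche with I at 180° (1.5); NH2 at 240° is gauche with I at 180° (0.9); NH2 at 240° is gauche with CH2Cl at 300° (1.0). Total 4.2 kcal/mol.

4.2 kcal/mol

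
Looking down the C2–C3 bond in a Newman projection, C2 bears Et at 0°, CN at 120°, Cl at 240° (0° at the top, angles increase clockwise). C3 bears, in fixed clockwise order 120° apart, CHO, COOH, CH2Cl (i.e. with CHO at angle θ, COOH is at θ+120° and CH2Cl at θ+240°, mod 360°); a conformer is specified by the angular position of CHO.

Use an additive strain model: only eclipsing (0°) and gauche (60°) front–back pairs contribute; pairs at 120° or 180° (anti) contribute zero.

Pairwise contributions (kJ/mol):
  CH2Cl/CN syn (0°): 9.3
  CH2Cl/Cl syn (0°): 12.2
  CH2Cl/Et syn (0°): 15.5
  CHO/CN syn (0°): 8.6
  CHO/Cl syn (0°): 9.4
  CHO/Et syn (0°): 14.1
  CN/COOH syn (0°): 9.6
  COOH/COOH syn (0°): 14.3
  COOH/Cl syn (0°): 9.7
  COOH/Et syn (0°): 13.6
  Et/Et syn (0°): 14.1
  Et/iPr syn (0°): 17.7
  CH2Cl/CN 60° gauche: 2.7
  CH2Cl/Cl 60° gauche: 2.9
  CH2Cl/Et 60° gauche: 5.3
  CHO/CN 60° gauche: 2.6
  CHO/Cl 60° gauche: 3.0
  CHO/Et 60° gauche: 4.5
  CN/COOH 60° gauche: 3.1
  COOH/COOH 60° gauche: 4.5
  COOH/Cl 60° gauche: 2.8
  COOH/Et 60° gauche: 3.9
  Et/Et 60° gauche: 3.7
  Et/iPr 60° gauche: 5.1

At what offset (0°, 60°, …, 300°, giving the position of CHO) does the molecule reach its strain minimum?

CHO at 0° (eclipsed): Et–CHO eclipsed, CN–COOH eclipsed, Cl–CH2Cl eclipsed; 14.1 + 9.6 + 12.2 = 35.9 kJ/mol.
CHO at 60° (staggered): Et–CHO gauche, Et–CH2Cl gauche, CN–CHO gauche, CN–COOH gauche, Cl–COOH gauche, Cl–CH2Cl gauche; 4.5 + 5.3 + 2.6 + 3.1 + 2.8 + 2.9 = 21.2 kJ/mol.
CHO at 120° (eclipsed): Et–CH2Cl eclipsed, CN–CHO eclipsed, Cl–COOH eclipsed; 15.5 + 8.6 + 9.7 = 33.8 kJ/mol.
CHO at 180° (staggered): Et–COOH gauche, Et–CH2Cl gauche, CN–CHO gauche, CN–CH2Cl gauche, Cl–CHO gauche, Cl–COOH gauche; 3.9 + 5.3 + 2.6 + 2.7 + 3.0 + 2.8 = 20.3 kJ/mol.
CHO at 240° (eclipsed): Et–COOH eclipsed, CN–CH2Cl eclipsed, Cl–CHO eclipsed; 13.6 + 9.3 + 9.4 = 32.3 kJ/mol.
CHO at 300° (staggered): Et–CHO gauche, Et–COOH gauche, CN–COOH gauche, CN–CH2Cl gauche, Cl–CHO gauche, Cl–CH2Cl gauche; 4.5 + 3.9 + 3.1 + 2.7 + 3.0 + 2.9 = 20.1 kJ/mol.
The minimum (20.1 kJ/mol) occurs with CHO at 300°.

300°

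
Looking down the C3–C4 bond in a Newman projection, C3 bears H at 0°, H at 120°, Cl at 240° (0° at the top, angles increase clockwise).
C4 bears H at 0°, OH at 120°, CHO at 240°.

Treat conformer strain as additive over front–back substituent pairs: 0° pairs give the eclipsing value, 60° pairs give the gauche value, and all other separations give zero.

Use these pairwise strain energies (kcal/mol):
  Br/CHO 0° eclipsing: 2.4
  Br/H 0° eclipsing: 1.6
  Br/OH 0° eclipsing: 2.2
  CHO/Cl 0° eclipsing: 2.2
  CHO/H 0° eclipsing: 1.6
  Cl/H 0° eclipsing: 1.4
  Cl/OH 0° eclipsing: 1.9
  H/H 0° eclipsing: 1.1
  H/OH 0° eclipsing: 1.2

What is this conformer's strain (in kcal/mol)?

This conformer (eclipsed): H–H eclipsed, H–OH eclipsed, Cl–CHO eclipsed; 1.1 + 1.2 + 2.2 = 4.5 kcal/mol.

4.5 kcal/mol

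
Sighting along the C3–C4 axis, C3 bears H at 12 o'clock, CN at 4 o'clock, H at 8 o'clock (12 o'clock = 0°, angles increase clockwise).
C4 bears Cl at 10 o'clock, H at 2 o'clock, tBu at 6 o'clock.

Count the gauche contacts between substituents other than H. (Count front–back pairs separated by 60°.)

Non-H gauche pairs: CN(120°)/tBu(180°) — 1 interaction.

1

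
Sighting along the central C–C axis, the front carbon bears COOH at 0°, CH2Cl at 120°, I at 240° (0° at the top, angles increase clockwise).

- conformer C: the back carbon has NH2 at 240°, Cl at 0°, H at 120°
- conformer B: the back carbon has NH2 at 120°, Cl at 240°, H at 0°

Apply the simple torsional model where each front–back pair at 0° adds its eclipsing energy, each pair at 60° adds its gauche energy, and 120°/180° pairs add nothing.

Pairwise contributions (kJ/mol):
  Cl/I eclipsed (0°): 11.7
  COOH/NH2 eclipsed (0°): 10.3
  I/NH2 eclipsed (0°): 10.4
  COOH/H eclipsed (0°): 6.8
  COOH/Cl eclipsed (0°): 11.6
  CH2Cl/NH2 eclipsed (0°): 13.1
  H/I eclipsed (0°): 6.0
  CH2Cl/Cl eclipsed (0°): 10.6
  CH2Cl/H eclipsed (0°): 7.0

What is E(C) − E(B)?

-2.6 kJ/mol

C (eclipsed): COOH–Cl eclipsed, CH2Cl–H eclipsed, I–NH2 eclipsed; 11.6 + 7.0 + 10.4 = 29.0 kJ/mol.
B (eclipsed): COOH–H eclipsed, CH2Cl–NH2 eclipsed, I–Cl eclipsed; 6.8 + 13.1 + 11.7 = 31.6 kJ/mol.
E(C) − E(B) = 29.0 − 31.6 = -2.6 kJ/mol.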